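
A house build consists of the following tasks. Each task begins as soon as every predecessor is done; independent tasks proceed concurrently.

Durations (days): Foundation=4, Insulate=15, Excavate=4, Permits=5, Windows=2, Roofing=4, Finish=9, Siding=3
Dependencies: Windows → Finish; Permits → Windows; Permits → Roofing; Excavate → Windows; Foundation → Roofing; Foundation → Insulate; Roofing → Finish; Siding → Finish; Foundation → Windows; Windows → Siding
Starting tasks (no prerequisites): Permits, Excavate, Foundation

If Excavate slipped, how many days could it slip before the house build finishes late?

1

Critical path: Permits→Windows→Siding→Finish = 5+2+3+9 = 19, so the finish is 19 days.
The longest chain containing Excavate totals 18 days.
Float = 19 − 18 = 1.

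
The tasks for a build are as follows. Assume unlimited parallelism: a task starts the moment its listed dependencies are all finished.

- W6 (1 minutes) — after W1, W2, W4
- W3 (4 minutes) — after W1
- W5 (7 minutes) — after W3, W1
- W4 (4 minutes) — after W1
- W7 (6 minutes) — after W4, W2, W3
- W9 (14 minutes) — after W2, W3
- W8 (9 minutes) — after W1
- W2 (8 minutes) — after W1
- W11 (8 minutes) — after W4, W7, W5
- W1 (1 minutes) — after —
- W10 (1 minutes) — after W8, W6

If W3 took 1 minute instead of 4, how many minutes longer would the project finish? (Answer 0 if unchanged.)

The binding path is W1→W2→W7→W11 = 1+8+6+8 = 23; finish at 23 minutes.
W3 has 3 minutes of float (longest path through it is 20).
That remains the longest chain; total 23 minutes.
Change in finish: 23 − 23 = +0 minutes.

0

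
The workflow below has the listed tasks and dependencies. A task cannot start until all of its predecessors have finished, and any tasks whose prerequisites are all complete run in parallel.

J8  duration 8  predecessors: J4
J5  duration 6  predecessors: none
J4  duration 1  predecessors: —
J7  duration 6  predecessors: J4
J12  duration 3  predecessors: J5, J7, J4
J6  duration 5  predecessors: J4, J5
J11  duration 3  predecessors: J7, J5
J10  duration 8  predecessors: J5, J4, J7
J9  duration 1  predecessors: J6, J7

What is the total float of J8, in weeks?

Critical path: J4→J7→J10 = 1+6+8 = 15, so the finish is 15 weeks.
J8 finishes as early as 9 and must finish by 15.
So J8 can slip 15 − 9 = 6 weeks.

6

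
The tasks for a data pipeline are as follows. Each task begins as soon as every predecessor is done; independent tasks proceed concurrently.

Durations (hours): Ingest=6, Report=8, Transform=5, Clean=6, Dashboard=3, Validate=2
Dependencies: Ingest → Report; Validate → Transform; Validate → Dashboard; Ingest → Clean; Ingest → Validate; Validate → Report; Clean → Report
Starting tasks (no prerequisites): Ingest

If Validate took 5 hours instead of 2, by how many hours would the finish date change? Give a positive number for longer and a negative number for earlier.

0

Actual critical path: Ingest→Clean→Report = 6+6+8 = 20 ⇒ 20 hours.
The longest path through Validate is only 16 hours, so Validate has float 4.
No other chain overtakes it, so the finish is 20 hours.
Change in finish: 20 − 20 = +0 hours.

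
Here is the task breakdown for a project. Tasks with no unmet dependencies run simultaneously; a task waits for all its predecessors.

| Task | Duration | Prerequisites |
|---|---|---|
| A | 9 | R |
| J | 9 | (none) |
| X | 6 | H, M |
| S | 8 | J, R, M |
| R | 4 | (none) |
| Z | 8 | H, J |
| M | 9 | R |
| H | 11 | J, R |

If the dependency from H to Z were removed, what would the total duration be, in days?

With the dependency in place, J→H→Z = 9+11+8 = 28 sets the finish at 28 days.
Without H→Z, Z's earliest start moves from 20 to 9.
New critical path: J→H→X = 9+11+6 = 26 ⇒ 26 days.

26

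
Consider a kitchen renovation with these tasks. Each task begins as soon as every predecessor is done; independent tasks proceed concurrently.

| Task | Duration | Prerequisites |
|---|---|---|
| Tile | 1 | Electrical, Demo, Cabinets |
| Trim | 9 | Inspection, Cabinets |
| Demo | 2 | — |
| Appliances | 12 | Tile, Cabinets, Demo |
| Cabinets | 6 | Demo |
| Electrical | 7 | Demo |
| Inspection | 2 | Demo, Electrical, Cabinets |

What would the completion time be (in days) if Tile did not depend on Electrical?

21

Before: longest chain Demo→Electrical→Tile→Appliances = 2+7+1+12 = 22, finish 22.
Without Electrical→Tile, Tile's earliest start moves from 9 to 8.
The longest chain is now Demo→Cabinets→Tile→Appliances = 2+6+1+12 = 21, so the project takes 21 days.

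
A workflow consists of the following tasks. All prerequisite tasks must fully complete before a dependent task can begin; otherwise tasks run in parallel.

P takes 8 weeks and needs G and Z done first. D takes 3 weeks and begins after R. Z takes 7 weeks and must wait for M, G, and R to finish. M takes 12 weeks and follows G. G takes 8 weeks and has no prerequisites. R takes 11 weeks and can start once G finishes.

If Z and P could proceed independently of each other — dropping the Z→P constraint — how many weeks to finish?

27

With the dependency in place, G→M→Z→P = 8+12+7+8 = 35 sets the finish at 35 weeks.
Without Z→P, P's earliest start moves from 27 to 8.
New critical path: G→M→Z = 8+12+7 = 27 ⇒ 27 weeks.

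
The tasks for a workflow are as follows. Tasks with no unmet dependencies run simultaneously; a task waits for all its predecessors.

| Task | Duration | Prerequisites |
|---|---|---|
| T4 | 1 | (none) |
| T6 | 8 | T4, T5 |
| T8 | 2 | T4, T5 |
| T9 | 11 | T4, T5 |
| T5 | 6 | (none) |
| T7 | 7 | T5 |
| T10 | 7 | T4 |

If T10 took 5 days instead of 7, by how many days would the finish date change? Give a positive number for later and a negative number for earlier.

0

Actual critical path: T5→T9 = 6+11 = 17 ⇒ 17 days.
T10 has 9 days of float (longest path through it is 8).
No other chain overtakes it, so the finish is 17 days.
Change in finish: 17 − 17 = +0 days.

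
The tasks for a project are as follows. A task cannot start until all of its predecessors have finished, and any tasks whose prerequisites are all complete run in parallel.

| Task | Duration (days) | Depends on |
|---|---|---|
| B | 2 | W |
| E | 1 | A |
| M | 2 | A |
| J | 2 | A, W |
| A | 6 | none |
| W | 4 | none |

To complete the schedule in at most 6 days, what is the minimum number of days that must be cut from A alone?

2

Current finish: 8 days; target: 6.
A is on every critical path, so each day cut from A cuts the finish by one (this holds down to a finish of 6).
Need 8 − 6 = 2 days off A → A becomes 4 days, finish becomes 6.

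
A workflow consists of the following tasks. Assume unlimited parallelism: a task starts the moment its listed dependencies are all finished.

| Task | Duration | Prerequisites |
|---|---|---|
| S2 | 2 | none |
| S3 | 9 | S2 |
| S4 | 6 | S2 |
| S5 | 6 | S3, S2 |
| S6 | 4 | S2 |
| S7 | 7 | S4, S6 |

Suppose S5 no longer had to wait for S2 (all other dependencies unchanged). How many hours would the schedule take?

17

Original critical path: S2→S3→S5 = 2+9+6 = 17 ⇒ 17 hours.
Dropping S2→S5 doesn't change S5's earliest start (11); another predecessor still binds.
The longest chain is now S2→S3→S5 = 2+9+6 = 17, so the schedule takes 17 hours.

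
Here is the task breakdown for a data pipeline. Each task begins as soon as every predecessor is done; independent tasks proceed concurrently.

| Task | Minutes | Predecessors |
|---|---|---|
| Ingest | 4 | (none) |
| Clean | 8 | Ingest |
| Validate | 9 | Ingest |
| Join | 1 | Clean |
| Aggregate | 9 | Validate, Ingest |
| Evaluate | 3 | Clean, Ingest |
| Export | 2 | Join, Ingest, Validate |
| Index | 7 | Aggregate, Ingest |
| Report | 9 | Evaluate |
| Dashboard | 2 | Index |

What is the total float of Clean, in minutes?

7

Ingest→Validate→Aggregate→Index→Dashboard = 4+9+9+7+2 = 31 sets the makespan at 31 minutes.
Longest path through Clean: 24 minutes (earliest finish 12, latest finish 19).
Float = 31 − 24 = 7.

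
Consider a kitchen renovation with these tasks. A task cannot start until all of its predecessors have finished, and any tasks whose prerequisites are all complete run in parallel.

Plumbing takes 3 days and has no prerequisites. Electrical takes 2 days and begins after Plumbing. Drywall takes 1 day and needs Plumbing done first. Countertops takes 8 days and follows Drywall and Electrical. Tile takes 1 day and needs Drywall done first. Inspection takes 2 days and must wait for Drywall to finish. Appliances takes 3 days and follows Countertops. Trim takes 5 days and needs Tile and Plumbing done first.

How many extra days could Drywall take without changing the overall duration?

1

The longest chain is Plumbing→Electrical→Countertops→Appliances = 3+2+8+3 = 16; overall finish 16 days.
The longest chain containing Drywall totals 15 days.
Float = 16 − 15 = 1.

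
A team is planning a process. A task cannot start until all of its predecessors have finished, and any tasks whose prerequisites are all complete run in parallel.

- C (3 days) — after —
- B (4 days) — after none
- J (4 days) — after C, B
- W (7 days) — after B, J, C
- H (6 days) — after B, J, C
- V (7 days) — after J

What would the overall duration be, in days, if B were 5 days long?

The binding path is B→J→W = 4+4+7 = 15; finish at 15 days.
Since B is critical, the +1 change carries straight to that chain (now 16 days).
That remains the longest chain; total 16 days.

16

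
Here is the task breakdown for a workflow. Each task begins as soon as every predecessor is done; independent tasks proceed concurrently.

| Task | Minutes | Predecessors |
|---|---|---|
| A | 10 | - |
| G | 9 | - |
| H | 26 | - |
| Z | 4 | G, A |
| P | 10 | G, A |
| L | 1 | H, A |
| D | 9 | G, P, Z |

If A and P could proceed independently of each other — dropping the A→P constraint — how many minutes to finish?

28

With the dependency in place, A→P→D = 10+10+9 = 29 sets the finish at 29 minutes.
Without A→P, P's earliest start moves from 10 to 9.
After: G→P→D = 9+10+9 = 28 → 28 minutes.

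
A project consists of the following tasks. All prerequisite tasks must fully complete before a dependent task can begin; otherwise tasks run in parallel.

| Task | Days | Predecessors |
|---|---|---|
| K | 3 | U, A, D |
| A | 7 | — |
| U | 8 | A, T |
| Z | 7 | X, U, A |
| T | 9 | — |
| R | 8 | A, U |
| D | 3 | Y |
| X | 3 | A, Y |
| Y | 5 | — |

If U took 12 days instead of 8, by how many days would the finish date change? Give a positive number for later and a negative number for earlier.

The binding path is T→U→R = 9+8+8 = 25; finish at 25 days.
Since U is critical, the +4 change carries straight to that chain (now 29 days).
That remains the longest chain; total 29 days.
Change in finish: 29 − 25 = +4 days.

4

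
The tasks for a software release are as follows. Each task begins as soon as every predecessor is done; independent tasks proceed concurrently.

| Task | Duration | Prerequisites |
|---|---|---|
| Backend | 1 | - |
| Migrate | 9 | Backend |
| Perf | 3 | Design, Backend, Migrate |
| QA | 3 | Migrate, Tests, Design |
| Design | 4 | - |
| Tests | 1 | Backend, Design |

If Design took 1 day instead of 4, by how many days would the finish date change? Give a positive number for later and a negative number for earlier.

0

Baseline: Backend→Migrate→QA = 1+9+3 = 13 → 13 days.
Design has 5 days of float (longest path through it is 8).
The critical path is still Backend→Migrate→QA; finish is now 13 days.
Change in finish: 13 − 13 = +0 days.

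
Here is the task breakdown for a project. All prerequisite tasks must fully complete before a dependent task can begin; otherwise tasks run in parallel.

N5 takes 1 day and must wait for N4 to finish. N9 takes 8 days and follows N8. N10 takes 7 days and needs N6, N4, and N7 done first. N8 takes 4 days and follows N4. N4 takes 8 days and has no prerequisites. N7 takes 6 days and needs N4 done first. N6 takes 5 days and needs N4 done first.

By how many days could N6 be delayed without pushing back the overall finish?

1

Critical path: N4→N7→N10 = 8+6+7 = 21, so the finish is 21 days.
The longest chain containing N6 totals 20 days.
So N6 can slip 14 − 13 = 1 day.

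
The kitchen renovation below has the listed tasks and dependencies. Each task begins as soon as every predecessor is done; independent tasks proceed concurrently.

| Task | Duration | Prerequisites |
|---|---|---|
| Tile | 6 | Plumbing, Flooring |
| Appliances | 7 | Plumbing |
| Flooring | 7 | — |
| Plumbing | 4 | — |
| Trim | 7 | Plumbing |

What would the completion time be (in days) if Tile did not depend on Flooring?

Original critical path: Flooring→Tile = 7+6 = 13 ⇒ 13 days.
Without Flooring→Tile, Tile's earliest start moves from 7 to 4.
The longest chain is now Plumbing→Appliances = 4+7 = 11, so the project takes 11 days.

11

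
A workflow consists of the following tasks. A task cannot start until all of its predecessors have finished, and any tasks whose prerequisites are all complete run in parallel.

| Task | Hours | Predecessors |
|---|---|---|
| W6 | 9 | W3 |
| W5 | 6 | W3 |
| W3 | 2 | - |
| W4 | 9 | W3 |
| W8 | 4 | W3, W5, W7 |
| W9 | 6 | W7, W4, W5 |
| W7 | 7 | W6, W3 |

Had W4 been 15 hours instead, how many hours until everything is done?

24

As given, the longest chain is W3→W6→W7→W9 = 2+9+7+6 = 24, so the finish is 24 hours.
W4 is off the critical path — its longest chain is 17 hours, giving 7 of slack.
That remains the longest chain; total 24 hours.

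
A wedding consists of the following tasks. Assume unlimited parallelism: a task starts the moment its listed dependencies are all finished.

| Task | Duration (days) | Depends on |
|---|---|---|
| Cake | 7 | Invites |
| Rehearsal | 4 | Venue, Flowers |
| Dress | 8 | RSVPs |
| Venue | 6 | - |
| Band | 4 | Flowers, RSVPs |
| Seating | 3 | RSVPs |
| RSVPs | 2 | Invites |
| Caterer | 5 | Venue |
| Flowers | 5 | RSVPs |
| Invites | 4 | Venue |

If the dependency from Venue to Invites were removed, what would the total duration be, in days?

15

Before: longest chain Venue→Invites→RSVPs→Flowers→Band = 6+4+2+5+4 = 21, finish 21.
Without Venue→Invites, Invites's earliest start moves from 6 to 0.
After: Invites→RSVPs→Flowers→Band = 4+2+5+4 = 15 → 15 days.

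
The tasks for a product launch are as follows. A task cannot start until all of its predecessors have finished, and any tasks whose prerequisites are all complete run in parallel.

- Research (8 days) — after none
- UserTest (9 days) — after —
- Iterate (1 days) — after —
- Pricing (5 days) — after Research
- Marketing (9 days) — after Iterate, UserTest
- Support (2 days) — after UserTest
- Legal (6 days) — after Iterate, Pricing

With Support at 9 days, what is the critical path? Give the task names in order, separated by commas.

Research, Pricing, Legal

Actual critical path: Research→Pricing→Legal = 8+5+6 = 19 ⇒ 19 days.
The longest path through Support is only 11 days, so Support has float 8.
The critical path is still Research→Pricing→Legal; finish is now 19 days.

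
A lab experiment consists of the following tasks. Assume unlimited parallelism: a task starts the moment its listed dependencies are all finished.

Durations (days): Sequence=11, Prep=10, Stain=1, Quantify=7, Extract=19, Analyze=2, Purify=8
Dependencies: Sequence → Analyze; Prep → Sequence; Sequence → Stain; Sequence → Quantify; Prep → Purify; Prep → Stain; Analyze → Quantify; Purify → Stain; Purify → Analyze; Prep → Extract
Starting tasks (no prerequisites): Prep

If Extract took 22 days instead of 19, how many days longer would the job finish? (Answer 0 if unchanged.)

Critical path before the change: Prep→Sequence→Analyze→Quantify = 10+11+2+7 = 30 giving 30 days.
The longest path through Extract is only 29 days, so Extract has float 1.
New critical path: Prep→Extract = 10+22 = 32 ⇒ 32 days.
Change in finish: 32 − 30 = +2 days.

2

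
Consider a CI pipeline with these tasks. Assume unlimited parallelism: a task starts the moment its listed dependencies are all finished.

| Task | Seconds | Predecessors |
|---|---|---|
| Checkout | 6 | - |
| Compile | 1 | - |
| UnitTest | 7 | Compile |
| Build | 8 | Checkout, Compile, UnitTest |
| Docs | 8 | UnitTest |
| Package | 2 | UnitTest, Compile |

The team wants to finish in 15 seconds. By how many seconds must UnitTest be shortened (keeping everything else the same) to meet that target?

Current finish: 16 seconds; target: 15.
UnitTest is on every critical path, so each second cut from UnitTest cuts the finish by one (this holds down to a finish of 14).
Need 16 − 15 = 1 second off UnitTest → UnitTest becomes 6 seconds, finish becomes 15.

1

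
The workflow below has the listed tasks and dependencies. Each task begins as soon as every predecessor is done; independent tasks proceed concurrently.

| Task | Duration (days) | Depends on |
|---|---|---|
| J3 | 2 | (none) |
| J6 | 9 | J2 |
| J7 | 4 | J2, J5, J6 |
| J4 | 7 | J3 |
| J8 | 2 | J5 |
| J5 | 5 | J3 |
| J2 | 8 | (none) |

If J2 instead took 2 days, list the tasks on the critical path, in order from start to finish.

J2, J6, J7

The binding path is J2→J6→J7 = 8+9+4 = 21; finish at 21 days.
Since J2 is critical, the -6 change carries straight to that chain (now 15 days).
That remains the longest chain; total 15 days.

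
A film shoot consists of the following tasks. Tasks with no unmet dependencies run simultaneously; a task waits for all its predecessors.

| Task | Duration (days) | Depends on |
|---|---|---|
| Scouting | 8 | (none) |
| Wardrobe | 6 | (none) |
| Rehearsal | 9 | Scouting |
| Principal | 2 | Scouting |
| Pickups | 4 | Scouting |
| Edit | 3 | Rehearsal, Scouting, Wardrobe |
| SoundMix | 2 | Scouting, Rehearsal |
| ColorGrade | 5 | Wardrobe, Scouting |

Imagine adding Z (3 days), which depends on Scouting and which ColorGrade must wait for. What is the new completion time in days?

Originally the film shoot takes 20 days.
With Z inserted, ColorGrade now waits for max(Wardrobe, Scouting, Z).
New critical path: Scouting→Rehearsal→Edit = 8+9+3 = 20 ⇒ 20 days.

20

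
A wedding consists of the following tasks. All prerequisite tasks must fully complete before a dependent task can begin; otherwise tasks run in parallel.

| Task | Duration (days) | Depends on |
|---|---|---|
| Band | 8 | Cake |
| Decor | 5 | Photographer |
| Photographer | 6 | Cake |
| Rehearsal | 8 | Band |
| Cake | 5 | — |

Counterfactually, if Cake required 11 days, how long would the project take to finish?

Baseline: Cake→Band→Rehearsal = 5+8+8 = 21 → 21 days.
Cake lies on that path, so at 11 days the path becomes 27 days.
No other chain overtakes it, so the finish is 27 days.

27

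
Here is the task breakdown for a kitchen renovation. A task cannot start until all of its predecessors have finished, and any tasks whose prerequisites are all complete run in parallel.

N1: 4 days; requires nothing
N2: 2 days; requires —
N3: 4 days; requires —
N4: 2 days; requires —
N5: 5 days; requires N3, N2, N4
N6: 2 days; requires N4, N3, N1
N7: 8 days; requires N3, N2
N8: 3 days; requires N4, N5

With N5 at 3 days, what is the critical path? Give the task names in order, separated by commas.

As given, the longest chain is N3→N5→N8 = 4+5+3 = 12, so the finish is 12 days.
N5 lies on that path, so at 3 days the path becomes 10 days.
New critical path: N3→N7 = 4+8 = 12 ⇒ 12 days.

N3, N7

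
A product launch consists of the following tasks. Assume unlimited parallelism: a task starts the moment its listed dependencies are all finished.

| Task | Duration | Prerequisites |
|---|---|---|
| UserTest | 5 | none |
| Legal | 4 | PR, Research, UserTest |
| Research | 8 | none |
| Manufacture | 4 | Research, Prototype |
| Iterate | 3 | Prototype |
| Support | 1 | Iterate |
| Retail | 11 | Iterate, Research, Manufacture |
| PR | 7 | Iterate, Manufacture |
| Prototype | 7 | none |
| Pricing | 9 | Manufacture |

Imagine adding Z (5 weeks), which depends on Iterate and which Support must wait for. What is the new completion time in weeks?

Originally the job takes 23 weeks.
With Z inserted, Support now waits for max(Iterate, Z).
New critical path: Research→Manufacture→PR→Legal = 8+4+7+4 = 23 ⇒ 23 weeks.

23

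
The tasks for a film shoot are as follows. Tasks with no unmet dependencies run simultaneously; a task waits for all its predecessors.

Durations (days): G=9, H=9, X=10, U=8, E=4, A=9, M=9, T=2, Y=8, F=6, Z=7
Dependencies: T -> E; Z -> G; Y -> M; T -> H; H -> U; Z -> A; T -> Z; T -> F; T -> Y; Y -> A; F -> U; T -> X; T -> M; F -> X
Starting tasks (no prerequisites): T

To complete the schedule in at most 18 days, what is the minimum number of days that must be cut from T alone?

Current finish: 19 days; target: 18.
T is on every critical path, so each day cut from T cuts the finish by one (this holds down to a finish of 18).
Need 19 − 18 = 1 day off T → T becomes 1 day, finish becomes 18.

1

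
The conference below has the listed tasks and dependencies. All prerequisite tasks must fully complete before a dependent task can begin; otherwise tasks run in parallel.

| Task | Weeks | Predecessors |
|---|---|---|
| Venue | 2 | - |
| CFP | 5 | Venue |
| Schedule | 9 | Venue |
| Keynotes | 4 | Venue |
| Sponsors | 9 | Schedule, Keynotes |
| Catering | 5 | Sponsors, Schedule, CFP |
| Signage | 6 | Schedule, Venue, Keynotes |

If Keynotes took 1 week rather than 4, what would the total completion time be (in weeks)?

25

Actual critical path: Venue→Schedule→Sponsors→Catering = 2+9+9+5 = 25 ⇒ 25 weeks.
Keynotes has 5 weeks of float (longest path through it is 20).
That remains the longest chain; total 25 weeks.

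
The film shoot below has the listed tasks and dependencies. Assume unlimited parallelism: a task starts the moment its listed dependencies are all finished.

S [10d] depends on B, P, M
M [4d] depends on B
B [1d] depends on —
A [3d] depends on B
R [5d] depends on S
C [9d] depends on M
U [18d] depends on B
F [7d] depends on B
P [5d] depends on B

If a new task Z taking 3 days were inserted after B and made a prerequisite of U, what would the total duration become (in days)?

Originally the film shoot takes 21 days.
With Z inserted, U now waits for max(B, Z).
New critical path: B→Z→U = 1+3+18 = 22 ⇒ 22 days.

22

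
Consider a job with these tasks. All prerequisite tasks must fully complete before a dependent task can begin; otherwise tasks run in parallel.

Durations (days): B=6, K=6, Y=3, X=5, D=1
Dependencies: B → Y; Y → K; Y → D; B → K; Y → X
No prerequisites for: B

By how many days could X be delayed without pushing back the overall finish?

1

Critical path: B→Y→K = 6+3+6 = 15, so the finish is 15 days.
The longest chain containing X totals 14 days.
Float = 15 − 14 = 1.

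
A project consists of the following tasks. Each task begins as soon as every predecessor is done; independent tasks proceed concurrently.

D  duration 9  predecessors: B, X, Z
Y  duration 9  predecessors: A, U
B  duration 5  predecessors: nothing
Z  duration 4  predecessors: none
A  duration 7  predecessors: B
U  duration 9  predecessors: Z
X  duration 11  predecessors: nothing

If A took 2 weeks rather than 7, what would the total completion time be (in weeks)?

22

As given, the longest chain is Z→U→Y = 4+9+9 = 22, so the finish is 22 weeks.
A is off the critical path — its longest chain is 21 weeks, giving 1 of slack.
The critical path is still Z→U→Y; finish is now 22 weeks.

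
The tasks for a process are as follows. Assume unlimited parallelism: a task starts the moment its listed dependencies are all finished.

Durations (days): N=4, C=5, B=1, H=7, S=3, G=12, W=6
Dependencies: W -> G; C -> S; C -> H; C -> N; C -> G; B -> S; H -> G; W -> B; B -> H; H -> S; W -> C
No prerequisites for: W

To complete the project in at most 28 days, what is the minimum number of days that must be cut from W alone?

2

Current finish: 30 days; target: 28.
W is on every critical path, so each day cut from W cuts the finish by one (this holds down to a finish of 25).
Need 30 − 28 = 2 days off W → W becomes 4 days, finish becomes 28.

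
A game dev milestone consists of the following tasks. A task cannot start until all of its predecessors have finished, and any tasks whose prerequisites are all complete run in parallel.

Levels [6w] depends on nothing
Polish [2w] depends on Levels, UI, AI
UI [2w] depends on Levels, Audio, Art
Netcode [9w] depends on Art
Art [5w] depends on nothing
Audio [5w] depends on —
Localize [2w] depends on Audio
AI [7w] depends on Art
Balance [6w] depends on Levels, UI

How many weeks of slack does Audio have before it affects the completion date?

Critical path: Art→AI→Polish = 5+7+2 = 14, so the finish is 14 weeks.
The longest chain containing Audio totals 13 weeks.
So Audio can slip 6 − 5 = 1 week.

1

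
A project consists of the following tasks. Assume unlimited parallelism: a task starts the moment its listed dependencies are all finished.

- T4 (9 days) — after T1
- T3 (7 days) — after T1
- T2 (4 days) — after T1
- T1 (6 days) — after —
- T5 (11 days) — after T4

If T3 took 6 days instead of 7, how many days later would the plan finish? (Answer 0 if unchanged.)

0

The binding path is T1→T4→T5 = 6+9+11 = 26; finish at 26 days.
T3 has 13 days of float (longest path through it is 13).
The critical path is still T1→T4→T5; finish is now 26 days.
Change in finish: 26 − 26 = +0 days.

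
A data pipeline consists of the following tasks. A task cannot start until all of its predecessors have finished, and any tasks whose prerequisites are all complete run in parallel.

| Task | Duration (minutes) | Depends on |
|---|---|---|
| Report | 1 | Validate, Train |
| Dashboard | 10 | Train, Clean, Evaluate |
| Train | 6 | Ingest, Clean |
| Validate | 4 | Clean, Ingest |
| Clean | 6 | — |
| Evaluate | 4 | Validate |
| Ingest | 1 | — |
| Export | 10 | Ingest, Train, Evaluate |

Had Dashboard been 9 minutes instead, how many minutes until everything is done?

24

Critical path before the change: Clean→Validate→Evaluate→Dashboard = 6+4+4+10 = 24 giving 24 minutes.
Dashboard lies on that path, so at 9 minutes the path becomes 23 minutes.
The binding chain switches to Clean→Validate→Evaluate→Export = 6+4+4+10 = 24; finish 24 minutes.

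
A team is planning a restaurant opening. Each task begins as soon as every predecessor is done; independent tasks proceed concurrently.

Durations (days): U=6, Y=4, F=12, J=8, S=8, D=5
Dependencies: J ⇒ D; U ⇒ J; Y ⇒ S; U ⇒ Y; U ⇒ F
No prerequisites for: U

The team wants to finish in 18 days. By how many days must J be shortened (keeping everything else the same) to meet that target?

1

Current finish: 19 days; target: 18.
J is on every critical path, so each day cut from J cuts the finish by one (this holds down to a finish of 18).
Need 19 − 18 = 1 day off J → J becomes 7 days, finish becomes 18.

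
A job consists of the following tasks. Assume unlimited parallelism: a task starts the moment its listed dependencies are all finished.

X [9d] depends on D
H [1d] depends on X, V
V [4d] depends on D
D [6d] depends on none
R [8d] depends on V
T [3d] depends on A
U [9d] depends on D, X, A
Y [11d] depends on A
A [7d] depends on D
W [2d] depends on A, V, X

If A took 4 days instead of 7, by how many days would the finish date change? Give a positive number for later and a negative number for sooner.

Actual critical path: D→A→Y = 6+7+11 = 24 ⇒ 24 days.
A is on the critical path; changing it to 4 makes that path 21 days.
The binding chain switches to D→X→U = 6+9+9 = 24; finish 24 days.
Change in finish: 24 − 24 = +0 days.

0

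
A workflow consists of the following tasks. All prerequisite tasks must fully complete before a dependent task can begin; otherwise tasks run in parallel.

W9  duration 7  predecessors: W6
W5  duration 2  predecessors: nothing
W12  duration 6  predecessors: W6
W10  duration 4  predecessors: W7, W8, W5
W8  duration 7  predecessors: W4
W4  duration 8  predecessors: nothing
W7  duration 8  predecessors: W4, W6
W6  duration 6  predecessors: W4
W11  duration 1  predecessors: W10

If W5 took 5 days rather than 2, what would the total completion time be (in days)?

As given, the longest chain is W4→W6→W7→W10→W11 = 8+6+8+4+1 = 27, so the finish is 27 days.
The longest path through W5 is only 7 days, so W5 has float 20.
That remains the longest chain; total 27 days.

27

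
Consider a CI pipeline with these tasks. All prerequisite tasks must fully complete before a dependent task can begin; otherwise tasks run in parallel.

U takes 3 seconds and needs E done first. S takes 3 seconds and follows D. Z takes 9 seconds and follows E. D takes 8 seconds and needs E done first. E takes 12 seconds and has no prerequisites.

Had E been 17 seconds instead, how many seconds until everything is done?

As given, the longest chain is E→D→S = 12+8+3 = 23, so the finish is 23 seconds.
E is on the critical path; changing it to 17 makes that path 28 seconds.
That remains the longest chain; total 28 seconds.

28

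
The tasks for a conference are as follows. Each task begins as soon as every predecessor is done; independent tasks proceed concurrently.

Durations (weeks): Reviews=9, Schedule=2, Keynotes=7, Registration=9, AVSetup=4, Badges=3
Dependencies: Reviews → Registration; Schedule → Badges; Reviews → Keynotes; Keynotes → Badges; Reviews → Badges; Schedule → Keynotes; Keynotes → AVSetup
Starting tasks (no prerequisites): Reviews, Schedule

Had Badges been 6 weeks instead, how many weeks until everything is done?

Baseline: Reviews→Keynotes→AVSetup = 9+7+4 = 20 → 20 weeks.
Badges is off the critical path — its longest chain is 19 weeks, giving 1 of slack.
Now Reviews→Keynotes→Badges = 9+7+6 = 22 is longest, so the finish becomes 22 weeks.

22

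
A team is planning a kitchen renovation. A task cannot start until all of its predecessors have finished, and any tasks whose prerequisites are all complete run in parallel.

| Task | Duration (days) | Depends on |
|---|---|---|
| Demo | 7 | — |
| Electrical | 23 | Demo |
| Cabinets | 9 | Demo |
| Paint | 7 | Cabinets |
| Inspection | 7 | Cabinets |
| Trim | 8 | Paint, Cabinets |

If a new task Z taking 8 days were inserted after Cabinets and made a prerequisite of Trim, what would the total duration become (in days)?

32

Originally the plan takes 31 days.
With Z inserted, Trim now waits for max(Paint, Cabinets, Z).
New critical path: Demo→Cabinets→Z→Trim = 7+9+8+8 = 32 ⇒ 32 days.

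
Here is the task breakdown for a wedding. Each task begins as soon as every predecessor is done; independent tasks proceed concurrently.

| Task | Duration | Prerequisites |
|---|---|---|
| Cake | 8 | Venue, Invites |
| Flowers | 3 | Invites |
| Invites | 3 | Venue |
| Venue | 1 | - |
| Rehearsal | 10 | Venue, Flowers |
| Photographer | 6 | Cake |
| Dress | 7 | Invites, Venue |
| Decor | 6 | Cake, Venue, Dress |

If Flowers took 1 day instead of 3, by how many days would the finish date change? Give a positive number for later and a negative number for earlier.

0

The binding path is Venue→Invites→Cake→Photographer = 1+3+8+6 = 18; finish at 18 days.
The longest path through Flowers is only 17 days, so Flowers has float 1.
No other chain overtakes it, so the finish is 18 days.
Change in finish: 18 − 18 = +0 days.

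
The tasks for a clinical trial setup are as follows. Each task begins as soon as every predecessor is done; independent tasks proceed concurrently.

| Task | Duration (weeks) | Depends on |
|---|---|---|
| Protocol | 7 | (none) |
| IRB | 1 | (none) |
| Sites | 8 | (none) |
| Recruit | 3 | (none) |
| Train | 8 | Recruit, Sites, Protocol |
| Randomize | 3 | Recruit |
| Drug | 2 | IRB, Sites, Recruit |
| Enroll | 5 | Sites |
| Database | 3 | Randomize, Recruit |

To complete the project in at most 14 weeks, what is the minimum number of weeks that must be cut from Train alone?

2

Current finish: 16 weeks; target: 14.
Train is on every critical path, so each week cut from Train cuts the finish by one (this holds down to a finish of 13).
Need 16 − 14 = 2 weeks off Train → Train becomes 6 weeks, finish becomes 14.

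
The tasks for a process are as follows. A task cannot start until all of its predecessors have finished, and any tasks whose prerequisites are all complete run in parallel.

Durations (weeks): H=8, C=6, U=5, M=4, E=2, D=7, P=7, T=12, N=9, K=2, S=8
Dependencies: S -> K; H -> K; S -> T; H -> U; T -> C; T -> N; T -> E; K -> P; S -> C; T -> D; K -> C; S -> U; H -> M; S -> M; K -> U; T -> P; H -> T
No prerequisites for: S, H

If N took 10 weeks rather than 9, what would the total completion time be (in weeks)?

Baseline: S→T→N = 8+12+9 = 29 → 29 weeks.
N is on the critical path; changing it to 10 makes that path 30 weeks.
No other chain overtakes it, so the finish is 30 weeks.

30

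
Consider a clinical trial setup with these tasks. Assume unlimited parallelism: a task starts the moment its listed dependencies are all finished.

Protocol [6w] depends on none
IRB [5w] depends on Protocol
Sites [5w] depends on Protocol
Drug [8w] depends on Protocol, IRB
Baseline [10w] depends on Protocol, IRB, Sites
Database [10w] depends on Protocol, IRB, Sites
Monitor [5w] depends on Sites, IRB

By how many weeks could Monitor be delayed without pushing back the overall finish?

5

Critical path: Protocol→IRB→Baseline = 6+5+10 = 21, so the finish is 21 weeks.
Longest path through Monitor: 16 weeks (earliest finish 16, latest finish 21).
So Monitor can slip 21 − 16 = 5 weeks.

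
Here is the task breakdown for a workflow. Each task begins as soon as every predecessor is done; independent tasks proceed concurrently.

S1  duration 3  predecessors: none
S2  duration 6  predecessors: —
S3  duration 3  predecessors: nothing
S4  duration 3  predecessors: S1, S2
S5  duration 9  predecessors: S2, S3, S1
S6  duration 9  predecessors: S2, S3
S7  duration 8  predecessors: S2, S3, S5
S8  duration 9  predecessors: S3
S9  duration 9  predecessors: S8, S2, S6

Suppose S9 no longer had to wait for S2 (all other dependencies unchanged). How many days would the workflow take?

24

With the dependency in place, S2→S6→S9 = 6+9+9 = 24 sets the finish at 24 days.
Dropping S2→S9 doesn't change S9's earliest start (15); another predecessor still binds.
New critical path: S2→S6→S9 = 6+9+9 = 24 ⇒ 24 days.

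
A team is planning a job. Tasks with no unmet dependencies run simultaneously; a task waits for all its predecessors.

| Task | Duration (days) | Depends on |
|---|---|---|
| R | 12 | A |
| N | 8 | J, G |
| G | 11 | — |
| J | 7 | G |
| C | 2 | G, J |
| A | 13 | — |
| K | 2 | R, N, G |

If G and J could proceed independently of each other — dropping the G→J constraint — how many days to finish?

27

Original critical path: G→J→N→K = 11+7+8+2 = 28 ⇒ 28 days.
Without G→J, J's earliest start moves from 11 to 0.
New critical path: A→R→K = 13+12+2 = 27 ⇒ 27 days.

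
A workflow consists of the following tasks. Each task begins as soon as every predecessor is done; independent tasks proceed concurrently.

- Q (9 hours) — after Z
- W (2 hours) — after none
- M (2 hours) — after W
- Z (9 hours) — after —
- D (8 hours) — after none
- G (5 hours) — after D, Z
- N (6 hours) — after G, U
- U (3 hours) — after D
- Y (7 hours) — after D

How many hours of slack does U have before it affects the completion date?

Critical path: Z→G→N = 9+5+6 = 20, so the finish is 20 hours.
The longest chain containing U totals 17 hours.
Slack of U = 11 − 8 = 3 hours.

3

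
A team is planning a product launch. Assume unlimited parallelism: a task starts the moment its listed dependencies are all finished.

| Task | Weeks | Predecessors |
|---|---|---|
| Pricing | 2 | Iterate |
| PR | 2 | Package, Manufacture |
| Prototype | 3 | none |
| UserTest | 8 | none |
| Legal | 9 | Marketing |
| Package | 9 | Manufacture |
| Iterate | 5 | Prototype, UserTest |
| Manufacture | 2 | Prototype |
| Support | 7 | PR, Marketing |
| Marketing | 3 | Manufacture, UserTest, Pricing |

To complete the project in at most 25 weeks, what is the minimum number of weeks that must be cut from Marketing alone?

2

Current finish: 27 weeks; target: 25.
Marketing is on every critical path, so each week cut from Marketing cuts the finish by one (this holds down to a finish of 25).
Need 27 − 25 = 2 weeks off Marketing → Marketing becomes 1 week, finish becomes 25.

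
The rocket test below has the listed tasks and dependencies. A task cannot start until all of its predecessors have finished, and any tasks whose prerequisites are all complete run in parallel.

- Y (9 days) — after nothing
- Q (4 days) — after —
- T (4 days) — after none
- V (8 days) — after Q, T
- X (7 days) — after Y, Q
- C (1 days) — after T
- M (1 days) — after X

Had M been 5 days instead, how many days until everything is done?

Actual critical path: Y→X→M = 9+7+1 = 17 ⇒ 17 days.
Since M is critical, the +4 change carries straight to that chain (now 21 days).
That remains the longest chain; total 21 days.

21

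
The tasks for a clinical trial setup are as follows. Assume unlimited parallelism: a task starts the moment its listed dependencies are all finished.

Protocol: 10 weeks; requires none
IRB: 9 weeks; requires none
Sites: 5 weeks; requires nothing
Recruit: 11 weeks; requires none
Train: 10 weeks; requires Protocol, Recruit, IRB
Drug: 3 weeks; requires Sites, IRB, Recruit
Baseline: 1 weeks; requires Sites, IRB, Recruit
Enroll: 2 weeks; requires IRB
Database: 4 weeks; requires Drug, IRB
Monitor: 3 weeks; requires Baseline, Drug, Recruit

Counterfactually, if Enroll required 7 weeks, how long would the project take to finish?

21

Critical path before the change: Recruit→Train = 11+10 = 21 giving 21 weeks.
Enroll has 10 weeks of float (longest path through it is 11).
No other chain overtakes it, so the finish is 21 weeks.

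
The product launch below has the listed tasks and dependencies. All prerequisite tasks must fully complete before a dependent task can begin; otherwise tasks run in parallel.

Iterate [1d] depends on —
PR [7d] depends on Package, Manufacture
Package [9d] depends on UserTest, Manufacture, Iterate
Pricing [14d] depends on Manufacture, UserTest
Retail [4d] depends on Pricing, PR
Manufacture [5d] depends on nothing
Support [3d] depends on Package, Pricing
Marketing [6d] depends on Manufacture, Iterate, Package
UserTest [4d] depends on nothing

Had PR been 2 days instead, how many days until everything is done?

23

Critical path before the change: Manufacture→Package→PR→Retail = 5+9+7+4 = 25 giving 25 days.
PR is on the critical path; changing it to 2 makes that path 20 days.
New critical path: Manufacture→Pricing→Retail = 5+14+4 = 23 ⇒ 23 days.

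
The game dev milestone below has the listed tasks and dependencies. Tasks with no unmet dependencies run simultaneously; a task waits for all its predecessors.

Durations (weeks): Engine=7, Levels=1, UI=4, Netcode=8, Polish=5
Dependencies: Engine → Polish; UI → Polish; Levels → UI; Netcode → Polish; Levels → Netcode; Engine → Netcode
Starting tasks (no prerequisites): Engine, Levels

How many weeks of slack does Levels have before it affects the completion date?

The longest chain is Engine→Netcode→Polish = 7+8+5 = 20; overall finish 20 weeks.
Longest path through Levels: 14 weeks (earliest finish 1, latest finish 7).
Slack of Levels = 6 − 0 = 6 weeks.

6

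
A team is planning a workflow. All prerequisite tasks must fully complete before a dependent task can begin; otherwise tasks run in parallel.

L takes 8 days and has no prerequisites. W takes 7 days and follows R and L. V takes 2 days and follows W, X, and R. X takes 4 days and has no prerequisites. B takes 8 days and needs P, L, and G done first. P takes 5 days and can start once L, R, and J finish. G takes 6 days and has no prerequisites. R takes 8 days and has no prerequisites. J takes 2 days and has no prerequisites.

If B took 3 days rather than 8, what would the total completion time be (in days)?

17

The binding path is L→P→B = 8+5+8 = 21; finish at 21 days.
B lies on that path, so at 3 days the path becomes 16 days.
New critical path: L→W→V = 8+7+2 = 17 ⇒ 17 days.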